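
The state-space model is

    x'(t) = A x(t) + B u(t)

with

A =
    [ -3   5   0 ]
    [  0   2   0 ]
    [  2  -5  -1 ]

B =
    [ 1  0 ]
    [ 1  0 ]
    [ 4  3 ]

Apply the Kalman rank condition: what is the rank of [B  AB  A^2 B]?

2

AB = [[2, 0], [2, 0], [-7, -3]]
A^2B = [[4, 0], [4, 0], [1, 3]]
Controllability matrix C = [B  AB  A^2B] = [[1, 0, 2, 0, 4, 0], [1, 0, 2, 0, 4, 0], [4, 3, -7, -3, 1, 3]]
The rows r1, r2, r3 of C are linearly dependent: -r1 + r2 = 0 (check each entry), so rank(C) ≤ 2.
The 2×2 minor from rows 1, 3, columns 1, 2 is 1·3 - 0·4 = 3 - 0 = 3 ≠ 0, so rank(C) = 2.
rank(C) = 2 < n = 3, so the pair (A, B) is not completely controllable.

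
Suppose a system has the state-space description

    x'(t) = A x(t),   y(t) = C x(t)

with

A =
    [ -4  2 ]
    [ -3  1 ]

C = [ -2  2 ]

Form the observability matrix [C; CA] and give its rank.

CA = [[2, -2]]
Observability matrix O = [C; CA] = [[-2, 2], [2, -2]]
Every row of O is a scalar multiple of row 1 = [-2, 2] (multipliers 1, -1), so the rows span a one-dimensional space.
O ≠ 0, hence rank(O) = 1.
rank(O) = 1 < n = 2, so the pair (A, C) is not completely observable.

1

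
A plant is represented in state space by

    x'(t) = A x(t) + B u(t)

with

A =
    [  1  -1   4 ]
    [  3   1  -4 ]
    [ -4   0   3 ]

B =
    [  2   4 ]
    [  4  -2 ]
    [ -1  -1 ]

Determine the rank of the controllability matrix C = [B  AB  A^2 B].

AB = [[-6, 2], [14, 14], [-11, -19]]
A^2B = [[-64, -88], [40, 96], [-9, -65]]
Controllability matrix C = [B  AB  A^2B] = [[2, 4, -6, 2, -64, -88], [4, -2, 14, 14, 40, 96], [-1, -1, -11, -19, -9, -65]]
Take the 3×3 submatrix of C formed by columns 1, 2, 3: [[2, 4, -6], [4, -2, 14], [-1, -1, -11]]. Its determinant is 2·((-2)·(-11) - 14·(-1)) - 4·(4·(-11) - 14·(-1)) + (-6)·(4·(-1) - (-2)·(-1)) = 2·36 - 4·(-30) + (-6)·(-6) = 228 ≠ 0.
So rank(C) ≥ 3; since C has 3 rows, rank(C) = 3.
rank(C) = 3 = n, so the pair (A, B) is completely controllable.

3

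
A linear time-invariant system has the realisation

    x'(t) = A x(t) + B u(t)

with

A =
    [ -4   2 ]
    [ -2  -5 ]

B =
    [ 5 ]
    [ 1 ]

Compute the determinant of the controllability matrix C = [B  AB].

-57

AB = [[-18], [-15]]
Controllability matrix C = [B  AB] = [[5, -18], [1, -15]]
det(C) = 5·(-15) - (-18)·1 = -75 - (-18) = -57
Since det(C) ≠ 0, rank(C) = 2 and the system is completely controllable.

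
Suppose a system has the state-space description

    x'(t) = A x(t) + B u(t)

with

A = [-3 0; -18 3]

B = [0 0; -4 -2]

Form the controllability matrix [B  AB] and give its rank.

AB = [[0, 0], [-12, -6]]
Controllability matrix C = [B  AB] = [[0, 0, 0, 0], [-4, -2, -12, -6]]
Every column of C is a scalar multiple of column 1 = [0, -4] (multipliers 1, 1/2, 3, 3/2), so the columns span a one-dimensional space.
C ≠ 0, hence rank(C) = 1.
rank(C) = 1 < n = 2, so the pair (A, B) is not completely controllable.

1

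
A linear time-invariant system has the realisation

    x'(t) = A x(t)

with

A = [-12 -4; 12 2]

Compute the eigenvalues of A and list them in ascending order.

-6, -4

det(sI - A) = s^2 - (tr A)s + det A, with tr A = (-12) + 2 = -10 and det A = (-12)·2 - (-4)·12 = -24 - (-48) = 24.
So p(s) = det(sI - A) = s^2 + 10s + 24.
Factor s^2 + 10s + 24: two numbers with sum -10 and product 24 are -4 and -6, so s^2 + 10s + 24 = (s + 4)(s + 6).
Hence p(s) = (s + 4) (s + 6), with roots -6, -4.
All eigenvalues have negative real part, so the system is asymptotically stable.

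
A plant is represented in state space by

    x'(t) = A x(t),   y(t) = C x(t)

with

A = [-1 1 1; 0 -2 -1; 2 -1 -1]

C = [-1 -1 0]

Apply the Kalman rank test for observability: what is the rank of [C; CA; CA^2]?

1

CA = [[1, 1, 0]]
CA^2 = [[-1, -1, 0]]
Observability matrix O = [C; CA; CA^2] = [[-1, -1, 0], [1, 1, 0], [-1, -1, 0]]
Every row of O is a scalar multiple of row 1 = [-1, -1, 0] (multipliers 1, -1, 1), so the rows span a one-dimensional space.
O ≠ 0, hence rank(O) = 1.
rank(O) = 1 < n = 3, so the pair (A, C) is not completely observable.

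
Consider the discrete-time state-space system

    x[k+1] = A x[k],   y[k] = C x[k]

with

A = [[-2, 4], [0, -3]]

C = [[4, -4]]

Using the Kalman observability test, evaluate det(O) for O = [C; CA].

CA = [[-8, 28]]
Observability matrix O = [C; CA] = [[4, -4], [-8, 28]]
det(O) = 4·28 - (-4)·(-8) = 112 - 32 = 80
Since det(O) ≠ 0, rank(O) = 2 and the system is completely observable.

80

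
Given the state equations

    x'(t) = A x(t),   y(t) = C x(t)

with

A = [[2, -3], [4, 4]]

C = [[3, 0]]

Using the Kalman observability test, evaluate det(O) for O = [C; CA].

CA = [[6, -9]]
Observability matrix O = [C; CA] = [[3, 0], [6, -9]]
det(O) = 3·(-9) - 0·6 = -27 - 0 = -27
Since det(O) ≠ 0, rank(O) = 2 and the system is completely observable.

-27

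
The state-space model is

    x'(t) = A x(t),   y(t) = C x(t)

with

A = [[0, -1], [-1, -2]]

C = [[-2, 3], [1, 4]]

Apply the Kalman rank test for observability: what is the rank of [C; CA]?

2

CA = [[-3, -4], [-4, -9]]
Observability matrix O = [C; CA] = [[-2, 3], [1, 4], [-3, -4], [-4, -9]]
Take the 2×2 submatrix of O formed by rows 1, 2: [[-2, 3], [1, 4]]. Its determinant is (-2)·4 - 3·1 = -8 - 3 = -11 ≠ 0.
So rank(O) ≥ 2; since O has 2 columns, rank(O) = 2.
rank(O) = 2 = n, so the pair (A, C) is completely observable.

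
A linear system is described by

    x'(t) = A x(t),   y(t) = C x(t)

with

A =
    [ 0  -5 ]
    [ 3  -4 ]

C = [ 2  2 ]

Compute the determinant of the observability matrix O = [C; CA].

CA = [[6, -18]]
Observability matrix O = [C; CA] = [[2, 2], [6, -18]]
det(O) = 2·(-18) - 2·6 = -36 - 12 = -48
Since det(O) ≠ 0, rank(O) = 2 and the system is completely observable.

-48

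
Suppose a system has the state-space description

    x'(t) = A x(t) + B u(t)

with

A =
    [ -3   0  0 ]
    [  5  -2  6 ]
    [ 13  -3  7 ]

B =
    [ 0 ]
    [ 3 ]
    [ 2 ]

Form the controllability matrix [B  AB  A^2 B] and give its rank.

AB = [[0], [6], [5]]
A^2B = [[0], [18], [17]]
Controllability matrix C = [B  AB  A^2B] = [[0, 0, 0], [3, 6, 18], [2, 5, 17]]
Row 1 of C is identically zero, so rank(C) ≤ 2.
The 2×2 minor from rows 2, 3, columns 1, 2 is 3·5 - 6·2 = 15 - 12 = 3 ≠ 0, so rank(C) = 2.
rank(C) = 2 < n = 3, so the pair (A, B) is not completely controllable.

2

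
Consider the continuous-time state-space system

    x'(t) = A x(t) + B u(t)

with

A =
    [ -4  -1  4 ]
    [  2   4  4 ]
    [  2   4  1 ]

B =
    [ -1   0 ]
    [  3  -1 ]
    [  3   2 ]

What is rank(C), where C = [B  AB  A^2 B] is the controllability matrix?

3

AB = [[13, 9], [22, 4], [13, -2]]
A^2B = [[-22, -48], [166, 26], [127, 32]]
Controllability matrix C = [B  AB  A^2B] = [[-1, 0, 13, 9, -22, -48], [3, -1, 22, 4, 166, 26], [3, 2, 13, -2, 127, 32]]
Take the 3×3 submatrix of C formed by columns 1, 2, 3: [[-1, 0, 13], [3, -1, 22], [3, 2, 13]]. Its determinant is (-1)·((-1)·13 - 22·2) - 0·(3·13 - 22·3) + 13·(3·2 - (-1)·3) = (-1)·(-57) - 0·(-27) + 13·9 = 174 ≠ 0.
So rank(C) ≥ 3; since C has 3 rows, rank(C) = 3.
rank(C) = 3 = n, so the pair (A, B) is completely controllable.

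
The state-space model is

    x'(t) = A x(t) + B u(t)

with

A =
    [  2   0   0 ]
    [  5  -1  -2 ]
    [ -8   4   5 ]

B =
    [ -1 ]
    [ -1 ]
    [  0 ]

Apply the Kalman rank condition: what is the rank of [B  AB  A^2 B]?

AB = [[-2], [-4], [4]]
A^2B = [[-4], [-14], [20]]
Controllability matrix C = [B  AB  A^2B] = [[-1, -2, -4], [-1, -4, -14], [0, 4, 20]]
The rows r1, r2, r3 of C are linearly dependent: -2·r1 + 2·r2 + r3 = 0 (check each entry), so rank(C) ≤ 2.
The 2×2 minor from rows 1, 2, columns 1, 2 is (-1)·(-4) - (-2)·(-1) = 4 - 2 = 2 ≠ 0, so rank(C) = 2.
rank(C) = 2 < n = 3, so the pair (A, B) is not completely controllable.

2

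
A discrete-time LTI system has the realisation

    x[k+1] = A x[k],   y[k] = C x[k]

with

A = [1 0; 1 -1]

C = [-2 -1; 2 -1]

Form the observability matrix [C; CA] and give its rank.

2

CA = [[-3, 1], [1, 1]]
Observability matrix O = [C; CA] = [[-2, -1], [2, -1], [-3, 1], [1, 1]]
Take the 2×2 submatrix of O formed by rows 1, 2: [[-2, -1], [2, -1]]. Its determinant is (-2)·(-1) - (-1)·2 = 2 - (-2) = 4 ≠ 0.
So rank(O) ≥ 2; since O has 2 columns, rank(O) = 2.
rank(O) = 2 = n, so the pair (A, C) is completely observable.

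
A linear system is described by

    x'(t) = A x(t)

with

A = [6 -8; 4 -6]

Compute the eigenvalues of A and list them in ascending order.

det(sI - A) = s^2 - (tr A)s + det A, with tr A = 6 + (-6) = 0 and det A = 6·(-6) - (-8)·4 = -36 - (-32) = -4.
So p(s) = det(sI - A) = s^2 - 4.
Factor s^2 - 4: two numbers with sum 0 and product -4 are 2 and -2, so s^2 - 4 = (s - 2)(s + 2).
Hence p(s) = (s - 2) (s + 2), with roots -2, 2.
At least one eigenvalue has non-negative real part, so the system is not asymptotically stable.

-2, 2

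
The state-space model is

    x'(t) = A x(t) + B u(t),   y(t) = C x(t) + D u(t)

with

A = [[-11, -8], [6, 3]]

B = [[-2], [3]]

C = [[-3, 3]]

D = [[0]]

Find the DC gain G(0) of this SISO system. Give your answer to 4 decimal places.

7.8000

G(0) = C(-A)^{-1}B + D = -C A^{-1} B + D.
det A = 15, so A^{-1} = (1/15)·adj(A) = [[1/5, 8/15], [-2/5, -11/15]]
A^{-1} B = [6/5, -7/5]^T
C A^{-1} B = -39/5
G(0) = D - C A^{-1} B = 0 - (-39/5) = 39/5 ≈ 7.8000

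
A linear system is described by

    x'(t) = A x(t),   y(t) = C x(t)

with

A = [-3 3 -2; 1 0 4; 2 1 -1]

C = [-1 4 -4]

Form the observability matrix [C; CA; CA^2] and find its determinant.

2366

CA = [[-1, -7, 22]]
CA^2 = [[40, 19, -48]]
Observability matrix O = [C; CA; CA^2] = [[-1, 4, -4], [-1, -7, 22], [40, 19, -48]]
Expanding along the first row, det(O) = (-1)·((-7)·(-48) - 22·19) - 4·((-1)·(-48) - 22·40) + (-4)·((-1)·19 - (-7)·40) = (-1)·(-82) - 4·(-832) + (-4)·261 = 2366
Since det(O) ≠ 0, rank(O) = 3 and the system is completely observable.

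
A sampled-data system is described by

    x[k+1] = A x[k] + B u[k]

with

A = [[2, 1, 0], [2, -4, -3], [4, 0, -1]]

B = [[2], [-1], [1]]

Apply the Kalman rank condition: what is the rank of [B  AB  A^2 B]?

AB = [[3], [5], [7]]
A^2B = [[11], [-35], [5]]
Controllability matrix C = [B  AB  A^2B] = [[2, 3, 11], [-1, 5, -35], [1, 7, 5]]
det(C) = 2·(5·5 - (-35)·7) - 3·((-1)·5 - (-35)·1) + 11·((-1)·7 - 5·1) = 2·270 - 3·30 + 11·(-12) = 318 ≠ 0, so rank(C) = 3.
rank(C) = 3 = n, so the pair (A, B) is completely controllable.

3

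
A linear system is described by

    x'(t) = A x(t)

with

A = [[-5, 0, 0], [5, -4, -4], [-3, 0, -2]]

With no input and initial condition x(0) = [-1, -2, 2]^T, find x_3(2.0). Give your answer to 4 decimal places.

det(sI - A) = s^3 - (tr A)s^2 + (M11 + M22 + M33)s - det A, where Mii is the 2×2 principal minor of A obtained by deleting row i and column i.
tr A = (-5) + (-4) + (-2) = -11; M11 = (-4)·(-2) - (-4)·0 = 8 - 0 = 8; M22 = (-5)·(-2) - 0·(-3) = 10 - 0 = 10; M33 = (-5)·(-4) - 0·5 = 20 - 0 = 20; sum of minors = 38.
det A = (-5)·((-4)·(-2) - (-4)·0) - 0·(5·(-2) - (-4)·(-3)) + 0·(5·0 - (-4)·(-3)) = (-5)·8 - 0·(-22) + 0·(-12) = -40.
So p(s) = det(sI - A) = s^3 + 11s^2 + 38s + 40.
Rational-root test: any integer root divides 40. Testing small divisors, s = -2 works: p(-2) = -8 + 44 + (-76) + 40 = 0, so (s + 2) is a factor.
Dividing, p(s) = (s + 2)(s^2 + 9s + 20).
Factor s^2 + 9s + 20: two numbers with sum -9 and product 20 are -4 and -5, so s^2 + 9s + 20 = (s + 4)(s + 5).
Hence p(s) = (s + 2) (s + 4) (s + 5), with roots -5, -4, -2.
The eigenvalues -5, -4, -2 are distinct and real, so A is diagonalisable and x(t) = e^{At} x(0) = V diag(e^{λ_i t}) V^{-1} x(0), where the columns of V are the eigenvectors.
λ = -5: A - (-5)I = [[0, 0, 0], [5, 1, -4], [-3, 0, 3]]. v must be orthogonal to every row; (row 2) × (row 3) = [3, -3, 3], so take v_1 = [1, -1, 1]^T.
λ = -4: A - (-4)I = [[-1, 0, 0], [5, 0, -4], [-3, 0, 2]]. v must be orthogonal to every row; (row 1) × (row 2) = [0, -4, 0], so take v_2 = [0, 1, 0]^T.
λ = -2: A - (-2)I = [[-3, 0, 0], [5, -2, -4], [-3, 0, 0]]. v must be orthogonal to every row; (row 1) × (row 2) = [0, -12, 6], so take v_3 = [0, -2, 1]^T.
V = [v_1 v_2 v_3] = [[1, 0, 0], [-1, 1, -2], [1, 0, 1]] has det V = 1, so V^{-1} = adj(V)/det V = [[1, 0, 0], [-1, 1, 2], [-1, 0, 1]].
Modal coordinates z(0) = V^{-1} x(0): 1·(-1) + 0·(-2) + 0·2 = -1; (-1)·(-1) + 1·(-2) + 2·2 = 3; (-1)·(-1) + 0·(-2) + 1·2 = 3; so z(0) = [-1, 3, 3]^T.
x_3(t) = Σ_i (v_i)_3 · z_i(0) · e^{λ_i t} (row 3 of V times the modal terms).
x_3(2.0) = 1·(-1)·e^{-5·2.0} + 0·3·e^{-4·2.0} + 1·3·e^{-2·2.0} = (-1)·0.000045 + 0·0.000335 + 3·0.018316 = 0.0549.

0.0549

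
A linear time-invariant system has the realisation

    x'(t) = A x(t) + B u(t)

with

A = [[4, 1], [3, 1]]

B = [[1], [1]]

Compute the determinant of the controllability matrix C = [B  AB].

-1

AB = [[5], [4]]
Controllability matrix C = [B  AB] = [[1, 5], [1, 4]]
det(C) = 1·4 - 5·1 = 4 - 5 = -1
Since det(C) ≠ 0, rank(C) = 2 and the system is completely controllable.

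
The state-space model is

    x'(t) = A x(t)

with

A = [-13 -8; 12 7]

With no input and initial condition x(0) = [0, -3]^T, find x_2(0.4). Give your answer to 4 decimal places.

-5.2209

det(sI - A) = s^2 - (tr A)s + det A, with tr A = (-13) + 7 = -6 and det A = (-13)·7 - (-8)·12 = -91 - (-96) = 5.
So p(s) = det(sI - A) = s^2 + 6s + 5.
Factor s^2 + 6s + 5: two numbers with sum -6 and product 5 are -1 and -5, so s^2 + 6s + 5 = (s + 1)(s + 5).
Hence p(s) = (s + 1) (s + 5), with roots -5, -1.
The eigenvalues -5, -1 are distinct and real, so A is diagonalisable and x(t) = e^{At} x(0) = V diag(e^{λ_i t}) V^{-1} x(0), where the columns of V are the eigenvectors.
λ = -5: A - (-5)I = [[-8, -8], [12, 12]]. Row 1 gives (-8)·v1 + (-8)·v2 = 0, so take v_1 = [1, -1]^T.
λ = -1: A - (-1)I = [[-12, -8], [12, 8]]. Row 1 gives (-12)·v1 + (-8)·v2 = 0, so take v_2 = [2, -3]^T.
V = [v_1 v_2] = [[1, 2], [-1, -3]] has det V = -1, so V^{-1} = adj(V)/det V = [[3, 2], [-1, -1]].
Modal coordinates z(0) = V^{-1} x(0): 3·0 + 2·(-3) = -6; (-1)·0 + (-1)·(-3) = 3; so z(0) = [-6, 3]^T.
x_2(t) = Σ_i (v_i)_2 · z_i(0) · e^{λ_i t} (row 2 of V times the modal terms).
x_2(0.4) = (-1)·(-6)·e^{-5·0.4} + (-3)·3·e^{-1·0.4} = 6·0.135335 + (-9)·0.670320 = -5.2209.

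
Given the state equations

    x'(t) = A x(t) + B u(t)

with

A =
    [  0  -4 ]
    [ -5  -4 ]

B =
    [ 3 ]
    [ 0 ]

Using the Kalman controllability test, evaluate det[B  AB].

AB = [[0], [-15]]
Controllability matrix C = [B  AB] = [[3, 0], [0, -15]]
det(C) = 3·(-15) - 0·0 = -45 - 0 = -45
Since det(C) ≠ 0, rank(C) = 2 and the system is completely controllable.

-45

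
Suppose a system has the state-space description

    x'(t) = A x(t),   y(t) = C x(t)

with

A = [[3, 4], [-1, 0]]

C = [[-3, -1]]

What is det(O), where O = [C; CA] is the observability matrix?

28

CA = [[-8, -12]]
Observability matrix O = [C; CA] = [[-3, -1], [-8, -12]]
det(O) = (-3)·(-12) - (-1)·(-8) = 36 - 8 = 28
Since det(O) ≠ 0, rank(O) = 2 and the system is completely observable.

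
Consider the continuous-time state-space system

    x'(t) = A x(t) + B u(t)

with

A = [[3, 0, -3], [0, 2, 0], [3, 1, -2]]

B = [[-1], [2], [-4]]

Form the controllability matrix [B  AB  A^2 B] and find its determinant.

AB = [[9], [4], [7]]
A^2B = [[6], [8], [17]]
Controllability matrix C = [B  AB  A^2B] = [[-1, 9, 6], [2, 4, 8], [-4, 7, 17]]
Expanding along the first row, det(C) = (-1)·(4·17 - 8·7) - 9·(2·17 - 8·(-4)) + 6·(2·7 - 4·(-4)) = (-1)·12 - 9·66 + 6·30 = -426
Since det(C) ≠ 0, rank(C) = 3 and the system is completely controllable.

-426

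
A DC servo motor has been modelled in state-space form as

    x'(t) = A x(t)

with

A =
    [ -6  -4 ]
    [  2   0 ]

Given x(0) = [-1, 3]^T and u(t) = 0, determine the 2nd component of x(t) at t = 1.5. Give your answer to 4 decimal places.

det(sI - A) = s^2 - (tr A)s + det A, with tr A = (-6) + 0 = -6 and det A = (-6)·0 - (-4)·2 = 0 - (-8) = 8.
So p(s) = det(sI - A) = s^2 + 6s + 8.
Factor s^2 + 6s + 8: two numbers with sum -6 and product 8 are -2 and -4, so s^2 + 6s + 8 = (s + 2)(s + 4).
Hence p(s) = (s + 2) (s + 4), with roots -4, -2.
The eigenvalues -4, -2 are distinct and real, so A is diagonalisable and x(t) = e^{At} x(0) = V diag(e^{λ_i t}) V^{-1} x(0), where the columns of V are the eigenvectors.
λ = -4: A - (-4)I = [[-2, -4], [2, 4]]. Row 1 gives (-2)·v1 + (-4)·v2 = 0, so take v_1 = [-2, 1]^T.
λ = -2: A - (-2)I = [[-4, -4], [2, 2]]. Row 1 gives (-4)·v1 + (-4)·v2 = 0, so take v_2 = [1, -1]^T.
V = [v_1 v_2] = [[-2, 1], [1, -1]] has det V = 1, so V^{-1} = adj(V)/det V = [[-1, -1], [-1, -2]].
Modal coordinates z(0) = V^{-1} x(0): (-1)·(-1) + (-1)·3 = -2; (-1)·(-1) + (-2)·3 = -5; so z(0) = [-2, -5]^T.
x_2(t) = Σ_i (v_i)_2 · z_i(0) · e^{λ_i t} (row 2 of V times the modal terms).
x_2(1.5) = 1·(-2)·e^{-4·1.5} + (-1)·(-5)·e^{-2·1.5} = (-2)·0.002479 + 5·0.049787 = 0.2440.

0.2440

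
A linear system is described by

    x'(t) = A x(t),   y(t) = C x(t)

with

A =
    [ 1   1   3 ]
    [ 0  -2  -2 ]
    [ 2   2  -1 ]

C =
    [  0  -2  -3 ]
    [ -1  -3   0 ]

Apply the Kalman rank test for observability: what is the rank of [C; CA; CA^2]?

3

CA = [[-6, -2, 7], [-1, 5, 3]]
CA^2 = [[8, 12, -21], [5, -5, -16]]
Observability matrix O = [C; CA; CA^2] = [[0, -2, -3], [-1, -3, 0], [-6, -2, 7], [-1, 5, 3], [8, 12, -21], [5, -5, -16]]
Take the 3×3 submatrix of O formed by rows 1, 2, 3: [[0, -2, -3], [-1, -3, 0], [-6, -2, 7]]. Its determinant is 0·((-3)·7 - 0·(-2)) - (-2)·((-1)·7 - 0·(-6)) + (-3)·((-1)·(-2) - (-3)·(-6)) = 0·(-21) - (-2)·(-7) + (-3)·(-16) = 34 ≠ 0.
So rank(O) ≥ 3; since O has 3 columns, rank(O) = 3.
rank(O) = 3 = n, so the pair (A, C) is completely observable.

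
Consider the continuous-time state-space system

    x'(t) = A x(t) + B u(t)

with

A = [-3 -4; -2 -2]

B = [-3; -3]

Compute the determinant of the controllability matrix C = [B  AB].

AB = [[21], [12]]
Controllability matrix C = [B  AB] = [[-3, 21], [-3, 12]]
det(C) = (-3)·12 - 21·(-3) = -36 - (-63) = 27
Since det(C) ≠ 0, rank(C) = 2 and the system is completely controllable.

27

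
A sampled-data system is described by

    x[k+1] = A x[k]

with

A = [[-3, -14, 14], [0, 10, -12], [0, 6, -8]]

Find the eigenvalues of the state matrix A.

-3, -2, 4

det(zI - A) = z^3 - (tr A)z^2 + (M11 + M22 + M33)z - det A, where Mii is the 2×2 principal minor of A obtained by deleting row i and column i.
tr A = (-3) + 10 + (-8) = -1; M11 = 10·(-8) - (-12)·6 = -80 - (-72) = -8; M22 = (-3)·(-8) - 14·0 = 24 - 0 = 24; M33 = (-3)·10 - (-14)·0 = -30 - 0 = -30; sum of minors = -14.
det A = (-3)·(10·(-8) - (-12)·6) - (-14)·(0·(-8) - (-12)·0) + 14·(0·6 - 10·0) = (-3)·(-8) - (-14)·0 + 14·0 = 24.
So p(z) = det(zI - A) = z^3 + z^2 - 14z - 24.
Rational-root test: any integer root divides -24. Testing small divisors, z = -2 works: p(-2) = -8 + 4 + 28 + (-24) = 0, so (z + 2) is a factor.
Dividing, p(z) = (z + 2)(z^2 - z - 12).
Factor z^2 - z - 12: two numbers with sum 1 and product -12 are 4 and -3, so z^2 - z - 12 = (z - 4)(z + 3).
Hence p(z) = (z - 4) (z + 2) (z + 3), with roots -3, -2, 4.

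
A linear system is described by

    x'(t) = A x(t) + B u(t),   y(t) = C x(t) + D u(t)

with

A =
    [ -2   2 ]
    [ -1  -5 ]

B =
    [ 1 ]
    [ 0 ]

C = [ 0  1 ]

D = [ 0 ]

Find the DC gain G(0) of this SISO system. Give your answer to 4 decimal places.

-0.0833

G(0) = C(-A)^{-1}B + D = -C A^{-1} B + D.
det A = 12, so A^{-1} = (1/12)·adj(A) = [[-5/12, -1/6], [1/12, -1/6]]
A^{-1} B = [-5/12, 1/12]^T
C A^{-1} B = 1/12
G(0) = D - C A^{-1} B = 0 - (1/12) = -1/12 ≈ -0.0833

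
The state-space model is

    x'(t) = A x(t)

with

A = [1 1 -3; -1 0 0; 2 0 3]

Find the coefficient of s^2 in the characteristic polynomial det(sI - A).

Expand det(sI - A) for the 3×3 matrix.
p(s) = s^3 - 4s^2 + 10s - 3.
(Check: constant term = det(-A) = (-1)^3 det A = -3; coefficient of s^2 = -tr A = -4.)
The coefficient of s^2 is -4.

-4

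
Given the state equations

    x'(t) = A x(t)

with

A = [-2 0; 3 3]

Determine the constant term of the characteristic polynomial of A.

For a 2×2 matrix, det(sI - A) = s^2 - (tr A)s + det A.
tr A = 1, det A = -6.
So p(s) = s^2 - s - 6.
The constant term is -6.

-6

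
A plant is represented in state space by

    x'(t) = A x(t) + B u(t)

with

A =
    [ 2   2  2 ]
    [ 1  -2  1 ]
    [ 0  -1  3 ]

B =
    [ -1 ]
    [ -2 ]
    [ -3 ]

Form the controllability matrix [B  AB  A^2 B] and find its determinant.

-579

AB = [[-12], [0], [-7]]
A^2B = [[-38], [-19], [-21]]
Controllability matrix C = [B  AB  A^2B] = [[-1, -12, -38], [-2, 0, -19], [-3, -7, -21]]
Expanding along the first row, det(C) = (-1)·(0·(-21) - (-19)·(-7)) - (-12)·((-2)·(-21) - (-19)·(-3)) + (-38)·((-2)·(-7) - 0·(-3)) = (-1)·(-133) - (-12)·(-15) + (-38)·14 = -579
Since det(C) ≠ 0, rank(C) = 3 and the system is completely controllable.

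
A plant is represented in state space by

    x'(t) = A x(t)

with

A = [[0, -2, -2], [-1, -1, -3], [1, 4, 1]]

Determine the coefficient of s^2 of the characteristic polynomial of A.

Expand det(sI - A) for the 3×3 matrix.
p(s) = s^3 + 11s - 10.
(Check: constant term = det(-A) = (-1)^3 det A = -10; coefficient of s^2 = -tr A = 0.)
The coefficient of s^2 is 0.

0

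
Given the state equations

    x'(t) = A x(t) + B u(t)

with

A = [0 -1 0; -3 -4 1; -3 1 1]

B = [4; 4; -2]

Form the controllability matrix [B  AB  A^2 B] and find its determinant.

AB = [[-4], [-30], [-10]]
A^2B = [[30], [122], [-28]]
Controllability matrix C = [B  AB  A^2B] = [[4, -4, 30], [4, -30, 122], [-2, -10, -28]]
Expanding along the first row, det(C) = 4·((-30)·(-28) - 122·(-10)) - (-4)·(4·(-28) - 122·(-2)) + 30·(4·(-10) - (-30)·(-2)) = 4·2060 - (-4)·132 + 30·(-100) = 5768
Since det(C) ≠ 0, rank(C) = 3 and the system is completely controllable.

5768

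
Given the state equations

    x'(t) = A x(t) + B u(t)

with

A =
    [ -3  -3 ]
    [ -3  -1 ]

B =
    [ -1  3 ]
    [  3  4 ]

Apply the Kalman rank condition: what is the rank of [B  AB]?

2

AB = [[-6, -21], [0, -13]]
Controllability matrix C = [B  AB] = [[-1, 3, -6, -21], [3, 4, 0, -13]]
Take the 2×2 submatrix of C formed by columns 1, 2: [[-1, 3], [3, 4]]. Its determinant is (-1)·4 - 3·3 = -4 - 9 = -13 ≠ 0.
So rank(C) ≥ 2; since C has 2 rows, rank(C) = 2.
rank(C) = 2 = n, so the pair (A, B) is completely controllable.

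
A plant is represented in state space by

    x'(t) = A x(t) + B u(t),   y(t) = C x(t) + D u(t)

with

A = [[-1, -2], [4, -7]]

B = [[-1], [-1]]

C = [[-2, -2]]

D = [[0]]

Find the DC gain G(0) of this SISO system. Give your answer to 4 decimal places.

1.3333

G(0) = C(-A)^{-1}B + D = -C A^{-1} B + D.
det A = 15, so A^{-1} = (1/15)·adj(A) = [[-7/15, 2/15], [-4/15, -1/15]]
A^{-1} B = [1/3, 1/3]^T
C A^{-1} B = -4/3
G(0) = D - C A^{-1} B = 0 - (-4/3) = 4/3 ≈ 1.3333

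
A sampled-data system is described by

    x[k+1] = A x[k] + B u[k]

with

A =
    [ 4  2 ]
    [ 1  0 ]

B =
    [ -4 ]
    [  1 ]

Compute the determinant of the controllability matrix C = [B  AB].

30

AB = [[-14], [-4]]
Controllability matrix C = [B  AB] = [[-4, -14], [1, -4]]
det(C) = (-4)·(-4) - (-14)·1 = 16 - (-14) = 30
Since det(C) ≠ 0, rank(C) = 2 and the system is completely controllable.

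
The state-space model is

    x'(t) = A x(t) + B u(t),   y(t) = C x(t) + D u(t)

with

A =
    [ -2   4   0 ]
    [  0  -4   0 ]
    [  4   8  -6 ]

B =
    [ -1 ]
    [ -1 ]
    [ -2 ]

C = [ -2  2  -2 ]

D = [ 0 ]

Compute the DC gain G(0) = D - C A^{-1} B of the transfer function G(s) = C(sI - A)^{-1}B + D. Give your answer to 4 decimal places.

4.1667

G(0) = C(-A)^{-1}B + D = -C A^{-1} B + D.
det A = -48, so A^{-1} = (1/-48)·adj(A) = [[-1/2, -1/2, 0], [0, -1/4, 0], [-1/3, -2/3, -1/6]]
A^{-1} B = [1, 1/4, 4/3]^T
C A^{-1} B = -25/6
G(0) = D - C A^{-1} B = 0 - (-25/6) = 25/6 ≈ 4.1667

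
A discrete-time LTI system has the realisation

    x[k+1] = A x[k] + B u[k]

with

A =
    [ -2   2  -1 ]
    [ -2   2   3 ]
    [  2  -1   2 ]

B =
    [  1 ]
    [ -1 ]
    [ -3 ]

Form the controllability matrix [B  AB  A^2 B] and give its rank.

3

AB = [[-1], [-13], [-3]]
A^2B = [[-21], [-33], [5]]
Controllability matrix C = [B  AB  A^2B] = [[1, -1, -21], [-1, -13, -33], [-3, -3, 5]]
det(C) = 1·((-13)·5 - (-33)·(-3)) - (-1)·((-1)·5 - (-33)·(-3)) + (-21)·((-1)·(-3) - (-13)·(-3)) = 1·(-164) - (-1)·(-104) + (-21)·(-36) = 488 ≠ 0, so rank(C) = 3.
rank(C) = 3 = n, so the pair (A, B) is completely controllable.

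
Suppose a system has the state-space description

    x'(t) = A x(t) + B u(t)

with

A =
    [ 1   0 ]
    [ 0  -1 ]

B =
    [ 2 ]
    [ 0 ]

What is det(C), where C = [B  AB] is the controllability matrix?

0

AB = [[2], [0]]
Controllability matrix C = [B  AB] = [[2, 2], [0, 0]]
det(C) = 2·0 - 2·0 = 0 - 0 = 0
Since det(C) = 0, rank(C) < 2 and the system is not completely controllable.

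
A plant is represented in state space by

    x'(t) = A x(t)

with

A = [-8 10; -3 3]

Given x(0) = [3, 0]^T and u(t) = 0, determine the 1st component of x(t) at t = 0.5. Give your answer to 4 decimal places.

det(sI - A) = s^2 - (tr A)s + det A, with tr A = (-8) + 3 = -5 and det A = (-8)·3 - 10·(-3) = -24 - (-30) = 6.
So p(s) = det(sI - A) = s^2 + 5s + 6.
Factor s^2 + 5s + 6: two numbers with sum -5 and product 6 are -2 and -3, so s^2 + 5s + 6 = (s + 2)(s + 3).
Hence p(s) = (s + 2) (s + 3), with roots -3, -2.
The eigenvalues -3, -2 are distinct and real, so A is diagonalisable and x(t) = e^{At} x(0) = V diag(e^{λ_i t}) V^{-1} x(0), where the columns of V are the eigenvectors.
λ = -3: A - (-3)I = [[-5, 10], [-3, 6]]. Row 1 gives (-5)·v1 + 10·v2 = 0, so take v_1 = [2, 1]^T.
λ = -2: A - (-2)I = [[-6, 10], [-3, 5]]. Row 1 gives (-6)·v1 + 10·v2 = 0, so take v_2 = [5, 3]^T.
V = [v_1 v_2] = [[2, 5], [1, 3]] has det V = 1, so V^{-1} = adj(V)/det V = [[3, -5], [-1, 2]].
Modal coordinates z(0) = V^{-1} x(0): 3·3 + (-5)·0 = 9; (-1)·3 + 2·0 = -3; so z(0) = [9, -3]^T.
x_1(t) = Σ_i (v_i)_1 · z_i(0) · e^{λ_i t} (row 1 of V times the modal terms).
x_1(0.5) = 2·9·e^{-3·0.5} + 5·(-3)·e^{-2·0.5} = 18·0.223130 + (-15)·0.367879 = -1.5018.

-1.5018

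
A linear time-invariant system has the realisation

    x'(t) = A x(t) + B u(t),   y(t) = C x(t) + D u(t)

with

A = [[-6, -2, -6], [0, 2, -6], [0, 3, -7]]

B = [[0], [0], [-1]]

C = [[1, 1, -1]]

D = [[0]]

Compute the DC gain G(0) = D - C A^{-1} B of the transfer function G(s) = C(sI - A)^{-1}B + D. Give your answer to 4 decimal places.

G(0) = C(-A)^{-1}B + D = -C A^{-1} B + D.
det A = -24, so A^{-1} = (1/-24)·adj(A) = [[-1/6, 4/3, -1], [0, -7/4, 3/2], [0, -3/4, 1/2]]
A^{-1} B = [1, -3/2, -1/2]^T
C A^{-1} B = 0
G(0) = D - C A^{-1} B = 0 - (0) = 0

0.0000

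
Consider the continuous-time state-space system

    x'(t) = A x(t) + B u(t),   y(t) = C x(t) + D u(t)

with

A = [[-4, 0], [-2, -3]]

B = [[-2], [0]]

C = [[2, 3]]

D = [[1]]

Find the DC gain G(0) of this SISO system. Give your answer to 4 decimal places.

1.0000

G(0) = C(-A)^{-1}B + D = -C A^{-1} B + D.
det A = 12, so A^{-1} = (1/12)·adj(A) = [[-1/4, 0], [1/6, -1/3]]
A^{-1} B = [1/2, -1/3]^T
C A^{-1} B = 0
G(0) = D - C A^{-1} B = 1 - (0) = 1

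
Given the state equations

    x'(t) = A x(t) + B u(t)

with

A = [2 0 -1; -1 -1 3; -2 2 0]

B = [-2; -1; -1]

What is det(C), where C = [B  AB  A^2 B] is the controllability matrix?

AB = [[-3], [0], [2]]
A^2B = [[-8], [9], [6]]
Controllability matrix C = [B  AB  A^2B] = [[-2, -3, -8], [-1, 0, 9], [-1, 2, 6]]
Expanding along the first row, det(C) = (-2)·(0·6 - 9·2) - (-3)·((-1)·6 - 9·(-1)) + (-8)·((-1)·2 - 0·(-1)) = (-2)·(-18) - (-3)·3 + (-8)·(-2) = 61
Since det(C) ≠ 0, rank(C) = 3 and the system is completely controllable.

61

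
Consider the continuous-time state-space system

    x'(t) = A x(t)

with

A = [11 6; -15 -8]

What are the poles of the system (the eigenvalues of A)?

1, 2

det(sI - A) = s^2 - (tr A)s + det A, with tr A = 11 + (-8) = 3 and det A = 11·(-8) - 6·(-15) = -88 - (-90) = 2.
So p(s) = det(sI - A) = s^2 - 3s + 2.
Factor s^2 - 3s + 2: two numbers with sum 3 and product 2 are 2 and 1, so s^2 - 3s + 2 = (s - 2)(s - 1).
Hence p(s) = (s - 2) (s - 1), with roots 1, 2.
At least one eigenvalue has non-negative real part, so the system is not asymptotically stable.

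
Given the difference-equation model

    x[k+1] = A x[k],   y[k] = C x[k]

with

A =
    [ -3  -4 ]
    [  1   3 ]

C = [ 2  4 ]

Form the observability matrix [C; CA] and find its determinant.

CA = [[-2, 4]]
Observability matrix O = [C; CA] = [[2, 4], [-2, 4]]
det(O) = 2·4 - 4·(-2) = 8 - (-8) = 16
Since det(O) ≠ 0, rank(O) = 2 and the system is completely observable.

16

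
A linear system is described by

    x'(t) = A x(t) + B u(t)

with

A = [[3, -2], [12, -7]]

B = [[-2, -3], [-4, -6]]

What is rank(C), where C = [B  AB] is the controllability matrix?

1

AB = [[2, 3], [4, 6]]
Controllability matrix C = [B  AB] = [[-2, -3, 2, 3], [-4, -6, 4, 6]]
Every column of C is a scalar multiple of column 1 = [-2, -4] (multipliers 1, 3/2, -1, -3/2), so the columns span a one-dimensional space.
C ≠ 0, hence rank(C) = 1.
rank(C) = 1 < n = 2, so the pair (A, B) is not completely controllable.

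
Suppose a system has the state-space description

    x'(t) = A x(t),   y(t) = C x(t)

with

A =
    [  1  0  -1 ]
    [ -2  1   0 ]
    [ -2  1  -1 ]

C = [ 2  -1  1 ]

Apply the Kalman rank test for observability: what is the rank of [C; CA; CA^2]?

3

CA = [[2, 0, -3]]
CA^2 = [[8, -3, 1]]
Observability matrix O = [C; CA; CA^2] = [[2, -1, 1], [2, 0, -3], [8, -3, 1]]
det(O) = 2·(0·1 - (-3)·(-3)) - (-1)·(2·1 - (-3)·8) + 1·(2·(-3) - 0·8) = 2·(-9) - (-1)·26 + 1·(-6) = 2 ≠ 0, so rank(O) = 3.
rank(O) = 3 = n, so the pair (A, C) is completely observable.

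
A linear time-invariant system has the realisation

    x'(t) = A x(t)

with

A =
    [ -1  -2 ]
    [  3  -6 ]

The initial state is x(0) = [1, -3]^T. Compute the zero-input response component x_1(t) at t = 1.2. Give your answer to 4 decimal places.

0.1801

det(sI - A) = s^2 - (tr A)s + det A, with tr A = (-1) + (-6) = -7 and det A = (-1)·(-6) - (-2)·3 = 6 - (-6) = 12.
So p(s) = det(sI - A) = s^2 + 7s + 12.
Factor s^2 + 7s + 12: two numbers with sum -7 and product 12 are -3 and -4, so s^2 + 7s + 12 = (s + 3)(s + 4).
Hence p(s) = (s + 3) (s + 4), with roots -4, -3.
The eigenvalues -4, -3 are distinct and real, so A is diagonalisable and x(t) = e^{At} x(0) = V diag(e^{λ_i t}) V^{-1} x(0), where the columns of V are the eigenvectors.
λ = -4: A - (-4)I = [[3, -2], [3, -2]]. Row 1 gives 3·v1 + (-2)·v2 = 0, so take v_1 = [2, 3]^T.
λ = -3: A - (-3)I = [[2, -2], [3, -3]]. Row 1 gives 2·v1 + (-2)·v2 = 0, so take v_2 = [1, 1]^T.
V = [v_1 v_2] = [[2, 1], [3, 1]] has det V = -1, so V^{-1} = adj(V)/det V = [[-1, 1], [3, -2]].
Modal coordinates z(0) = V^{-1} x(0): (-1)·1 + 1·(-3) = -4; 3·1 + (-2)·(-3) = 9; so z(0) = [-4, 9]^T.
x_1(t) = Σ_i (v_i)_1 · z_i(0) · e^{λ_i t} (row 1 of V times the modal terms).
x_1(1.2) = 2·(-4)·e^{-4·1.2} + 1·9·e^{-3·1.2} = (-8)·0.008230 + 9·0.027324 = 0.1801.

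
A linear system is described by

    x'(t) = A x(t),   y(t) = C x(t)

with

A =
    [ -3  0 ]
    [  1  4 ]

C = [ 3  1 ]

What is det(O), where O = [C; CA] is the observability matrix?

20

CA = [[-8, 4]]
Observability matrix O = [C; CA] = [[3, 1], [-8, 4]]
det(O) = 3·4 - 1·(-8) = 12 - (-8) = 20
Since det(O) ≠ 0, rank(O) = 2 and the system is completely observable.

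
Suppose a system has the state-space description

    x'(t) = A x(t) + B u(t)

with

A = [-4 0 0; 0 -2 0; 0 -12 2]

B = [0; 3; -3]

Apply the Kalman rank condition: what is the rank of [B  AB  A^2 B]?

2

AB = [[0], [-6], [-42]]
A^2B = [[0], [12], [-12]]
Controllability matrix C = [B  AB  A^2B] = [[0, 0, 0], [3, -6, 12], [-3, -42, -12]]
Row 1 of C is identically zero, so rank(C) ≤ 2.
The 2×2 minor from rows 2, 3, columns 1, 2 is 3·(-42) - (-6)·(-3) = -126 - 18 = -144 ≠ 0, so rank(C) = 2.
rank(C) = 2 < n = 3, so the pair (A, B) is not completely controllable.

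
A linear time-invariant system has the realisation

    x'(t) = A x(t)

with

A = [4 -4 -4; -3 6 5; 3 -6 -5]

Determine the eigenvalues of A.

det(sI - A) = s^3 - (tr A)s^2 + (M11 + M22 + M33)s - det A, where Mii is the 2×2 principal minor of A obtained by deleting row i and column i.
tr A = 4 + 6 + (-5) = 5; M11 = 6·(-5) - 5·(-6) = -30 - (-30) = 0; M22 = 4·(-5) - (-4)·3 = -20 - (-12) = -8; M33 = 4·6 - (-4)·(-3) = 24 - 12 = 12; sum of minors = 4.
det A = 4·(6·(-5) - 5·(-6)) - (-4)·((-3)·(-5) - 5·3) + (-4)·((-3)·(-6) - 6·3) = 4·0 - (-4)·0 + (-4)·0 = 0.
So p(s) = det(sI - A) = s^3 - 5s^2 + 4s.
The constant term is 0, so p(s) = s(s^2 - 5s + 4).
Factor s^2 - 5s + 4: two numbers with sum 5 and product 4 are 4 and 1, so s^2 - 5s + 4 = (s - 4)(s - 1).
Hence p(s) = s (s - 4) (s - 1), with roots 0, 1, 4.
At least one eigenvalue has non-negative real part, so the system is not asymptotically stable.

0, 1, 4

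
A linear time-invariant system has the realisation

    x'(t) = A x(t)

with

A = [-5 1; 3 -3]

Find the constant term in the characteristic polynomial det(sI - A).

12

For a 2×2 matrix, det(sI - A) = s^2 - (tr A)s + det A.
tr A = -8, det A = 12.
So p(s) = s^2 + 8s + 12.
The constant term is 12.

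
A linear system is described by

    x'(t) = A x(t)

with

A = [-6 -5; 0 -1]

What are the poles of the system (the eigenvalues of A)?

-6, -1

det(sI - A) = s^2 - (tr A)s + det A, with tr A = (-6) + (-1) = -7 and det A = (-6)·(-1) - (-5)·0 = 6 - 0 = 6.
So p(s) = det(sI - A) = s^2 + 7s + 6.
Factor s^2 + 7s + 6: two numbers with sum -7 and product 6 are -1 and -6, so s^2 + 7s + 6 = (s + 1)(s + 6).
Hence p(s) = (s + 1) (s + 6), with roots -6, -1.
All eigenvalues have negative real part, so the system is asymptotically stable.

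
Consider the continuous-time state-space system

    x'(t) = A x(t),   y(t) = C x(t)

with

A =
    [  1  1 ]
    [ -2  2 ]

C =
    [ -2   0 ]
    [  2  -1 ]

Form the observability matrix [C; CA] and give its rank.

2

CA = [[-2, -2], [4, 0]]
Observability matrix O = [C; CA] = [[-2, 0], [2, -1], [-2, -2], [4, 0]]
Take the 2×2 submatrix of O formed by rows 1, 2: [[-2, 0], [2, -1]]. Its determinant is (-2)·(-1) - 0·2 = 2 - 0 = 2 ≠ 0.
So rank(O) ≥ 2; since O has 2 columns, rank(O) = 2.
rank(O) = 2 = n, so the pair (A, C) is completely observable.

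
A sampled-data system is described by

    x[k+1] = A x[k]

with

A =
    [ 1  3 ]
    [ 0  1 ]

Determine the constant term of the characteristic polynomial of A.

For a 2×2 matrix, det(zI - A) = z^2 - (tr A)z + det A.
tr A = 2, det A = 1.
So p(z) = z^2 - 2z + 1.
The constant term is 1.

1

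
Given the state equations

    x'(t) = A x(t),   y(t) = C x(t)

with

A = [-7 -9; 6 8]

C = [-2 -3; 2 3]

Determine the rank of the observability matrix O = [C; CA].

1

CA = [[-4, -6], [4, 6]]
Observability matrix O = [C; CA] = [[-2, -3], [2, 3], [-4, -6], [4, 6]]
Every row of O is a scalar multiple of row 1 = [-2, -3] (multipliers 1, -1, 2, -2), so the rows span a one-dimensional space.
O ≠ 0, hence rank(O) = 1.
rank(O) = 1 < n = 2, so the pair (A, C) is not completely observable.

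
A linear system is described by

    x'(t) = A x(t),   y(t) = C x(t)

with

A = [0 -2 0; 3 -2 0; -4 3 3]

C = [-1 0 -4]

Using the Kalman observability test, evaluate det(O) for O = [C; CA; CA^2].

2568

CA = [[16, -10, -12]]
CA^2 = [[18, -48, -36]]
Observability matrix O = [C; CA; CA^2] = [[-1, 0, -4], [16, -10, -12], [18, -48, -36]]
Expanding along the first row, det(O) = (-1)·((-10)·(-36) - (-12)·(-48)) - 0·(16·(-36) - (-12)·18) + (-4)·(16·(-48) - (-10)·18) = (-1)·(-216) - 0·(-360) + (-4)·(-588) = 2568
Since det(O) ≠ 0, rank(O) = 3 and the system is completely observable.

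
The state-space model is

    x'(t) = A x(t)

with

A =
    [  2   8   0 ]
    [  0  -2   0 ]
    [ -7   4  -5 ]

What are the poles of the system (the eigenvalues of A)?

det(sI - A) = s^3 - (tr A)s^2 + (M11 + M22 + M33)s - det A, where Mii is the 2×2 principal minor of A obtained by deleting row i and column i.
tr A = 2 + (-2) + (-5) = -5; M11 = (-2)·(-5) - 0·4 = 10 - 0 = 10; M22 = 2·(-5) - 0·(-7) = -10 - 0 = -10; M33 = 2·(-2) - 8·0 = -4 - 0 = -4; sum of minors = -4.
det A = 2·((-2)·(-5) - 0·4) - 8·(0·(-5) - 0·(-7)) + 0·(0·4 - (-2)·(-7)) = 2·10 - 8·0 + 0·(-14) = 20.
So p(s) = det(sI - A) = s^3 + 5s^2 - 4s - 20.
Rational-root test: any integer root divides -20. Testing small divisors, s = -2 works: p(-2) = -8 + 20 + 8 + (-20) = 0, so (s + 2) is a factor.
Dividing, p(s) = (s + 2)(s^2 + 3s - 10).
Factor s^2 + 3s - 10: two numbers with sum -3 and product -10 are 2 and -5, so s^2 + 3s - 10 = (s - 2)(s + 5).
Hence p(s) = (s - 2) (s + 2) (s + 5), with roots -5, -2, 2.
At least one eigenvalue has non-negative real part, so the system is not asymptotically stable.

-5, -2, 2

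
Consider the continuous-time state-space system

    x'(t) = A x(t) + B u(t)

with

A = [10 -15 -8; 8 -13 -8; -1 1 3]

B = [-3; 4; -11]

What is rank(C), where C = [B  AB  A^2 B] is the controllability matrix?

2

AB = [[-2], [12], [-26]]
A^2B = [[8], [36], [-64]]
Controllability matrix C = [B  AB  A^2B] = [[-3, -2, 8], [4, 12, 36], [-11, -26, -64]]
The rows r1, r2, r3 of C are linearly dependent: -r1 + 2·r2 + r3 = 0 (check each entry), so rank(C) ≤ 2.
The 2×2 minor from rows 1, 2, columns 1, 2 is (-3)·12 - (-2)·4 = -36 - (-8) = -28 ≠ 0, so rank(C) = 2.
rank(C) = 2 < n = 3, so the pair (A, B) is not completely controllable.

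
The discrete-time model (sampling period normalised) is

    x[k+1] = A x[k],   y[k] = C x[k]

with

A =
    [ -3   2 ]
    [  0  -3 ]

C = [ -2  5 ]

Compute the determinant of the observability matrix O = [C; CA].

CA = [[6, -19]]
Observability matrix O = [C; CA] = [[-2, 5], [6, -19]]
det(O) = (-2)·(-19) - 5·6 = 38 - 30 = 8
Since det(O) ≠ 0, rank(O) = 2 and the system is completely observable.

8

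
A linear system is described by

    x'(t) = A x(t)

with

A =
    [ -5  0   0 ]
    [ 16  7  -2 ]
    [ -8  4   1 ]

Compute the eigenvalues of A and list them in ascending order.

-5, 3, 5

det(sI - A) = s^3 - (tr A)s^2 + (M11 + M22 + M33)s - det A, where Mii is the 2×2 principal minor of A obtained by deleting row i and column i.
tr A = (-5) + 7 + 1 = 3; M11 = 7·1 - (-2)·4 = 7 - (-8) = 15; M22 = (-5)·1 - 0·(-8) = -5 - 0 = -5; M33 = (-5)·7 - 0·16 = -35 - 0 = -35; sum of minors = -25.
det A = (-5)·(7·1 - (-2)·4) - 0·(16·1 - (-2)·(-8)) + 0·(16·4 - 7·(-8)) = (-5)·15 - 0·0 + 0·120 = -75.
So p(s) = det(sI - A) = s^3 - 3s^2 - 25s + 75.
Rational-root test: any integer root divides 75. Testing small divisors, s = 3 works: p(3) = 27 + (-27) + (-75) + 75 = 0, so (s - 3) is a factor.
Dividing, p(s) = (s - 3)(s^2 - 25).
Factor s^2 - 25: two numbers with sum 0 and product -25 are 5 and -5, so s^2 - 25 = (s - 5)(s + 5).
Hence p(s) = (s - 5) (s - 3) (s + 5), with roots -5, 3, 5.
At least one eigenvalue has non-negative real part, so the system is not asymptotically stable.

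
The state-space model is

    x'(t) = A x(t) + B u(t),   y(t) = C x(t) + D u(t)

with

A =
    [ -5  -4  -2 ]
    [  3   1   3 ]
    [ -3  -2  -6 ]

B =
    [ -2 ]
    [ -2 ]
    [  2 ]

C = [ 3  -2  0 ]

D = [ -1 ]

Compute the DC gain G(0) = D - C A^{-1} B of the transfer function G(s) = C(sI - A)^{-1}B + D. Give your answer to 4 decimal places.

4.2000

G(0) = C(-A)^{-1}B + D = -C A^{-1} B + D.
det A = -30, so A^{-1} = (1/-30)·adj(A) = [[0, 2/3, 1/3], [-3/10, -4/5, -3/10], [1/10, -1/15, -7/30]]
A^{-1} B = [-2/3, 8/5, -8/15]^T
C A^{-1} B = -26/5
G(0) = D - C A^{-1} B = -1 - (-26/5) = 21/5 ≈ 4.2000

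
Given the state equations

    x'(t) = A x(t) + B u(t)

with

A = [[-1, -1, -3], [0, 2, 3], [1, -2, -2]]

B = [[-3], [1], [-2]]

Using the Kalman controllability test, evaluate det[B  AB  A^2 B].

290

AB = [[8], [-4], [-1]]
A^2B = [[-1], [-11], [18]]
Controllability matrix C = [B  AB  A^2B] = [[-3, 8, -1], [1, -4, -11], [-2, -1, 18]]
Expanding along the first row, det(C) = (-3)·((-4)·18 - (-11)·(-1)) - 8·(1·18 - (-11)·(-2)) + (-1)·(1·(-1) - (-4)·(-2)) = (-3)·(-83) - 8·(-4) + (-1)·(-9) = 290
Since det(C) ≠ 0, rank(C) = 3 and the system is completely controllable.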